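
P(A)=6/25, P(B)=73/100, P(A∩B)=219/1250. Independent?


P(A)×P(B) = 219/1250
P(A∩B) = 219/1250
Equal ✓ → Independent

Yes, independent


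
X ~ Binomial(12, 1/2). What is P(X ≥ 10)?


P(X ≥ 10) = Σ P(X=i) for i=10..12
P(X=10) = 33/2048
P(X=11) = 3/1024
P(X=12) = 1/4096
Sum = 79/4096

P(X ≥ 10) = 79/4096 ≈ 1.93%


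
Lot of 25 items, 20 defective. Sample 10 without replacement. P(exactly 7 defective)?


Hypergeometric: C(20,7)×C(5,3)/C(25,10)
= 77520×10/3268760 = 60/253

P(X=7) = 60/253 ≈ 23.72%


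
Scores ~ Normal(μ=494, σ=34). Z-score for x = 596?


z = (x - μ)/σ = (596 - 494)/34 = 3.0

z = 3.0


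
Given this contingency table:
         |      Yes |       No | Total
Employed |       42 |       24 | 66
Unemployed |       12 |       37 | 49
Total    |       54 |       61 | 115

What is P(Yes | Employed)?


P(Yes | Employed) = 42/(42+24) = 42/66 = 7/11

P(Yes|Employed) = 7/11 ≈ 63.64%


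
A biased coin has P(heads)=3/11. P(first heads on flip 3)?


Geometric: P(X=3) = (1-p)^(k-1)×p = (8/11)^2×3/11 = 192/1331

P(X=3) = 192/1331 ≈ 14.43%


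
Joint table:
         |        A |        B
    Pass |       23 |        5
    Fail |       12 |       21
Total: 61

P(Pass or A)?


P(Pass∨A) = P(Pass) + P(A) - P(Pass∧A)
= (28 + 35 - 23)/61 = 40/61

P = 40/61 ≈ 65.57%


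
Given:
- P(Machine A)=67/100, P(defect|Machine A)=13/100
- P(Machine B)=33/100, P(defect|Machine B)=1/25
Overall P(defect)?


P(B) = Σ P(B|Aᵢ)×P(Aᵢ)
  13/100×67/100 = 871/10000
  1/25×33/100 = 33/2500
Sum = 1003/10000

P(defect) = 1003/10000 ≈ 10.03%


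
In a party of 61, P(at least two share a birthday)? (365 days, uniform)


P(all different) = Π(365-i)/365 for i=0..60
= 0.004911
P(match) = 1 - 0.004911 = 0.995089

P ≈ 0.9951 ≈ 99.51%


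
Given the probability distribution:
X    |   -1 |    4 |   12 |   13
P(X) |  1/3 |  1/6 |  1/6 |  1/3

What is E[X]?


E[X] = Σ x·P(X=x)
= (-1)×(1/3) + (4)×(1/6) + (12)×(1/6) + (13)×(1/3)
= 20/3

E[X] = 20/3


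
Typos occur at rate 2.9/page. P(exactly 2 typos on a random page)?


Poisson(λ=2.9): P(X=2) = e^(-λ)×λ^k/k!
= e^(-2.9) × 2.9^2 / 2!
≈ 0.05502322006 × 8.41 / 2 ≈ 0.231373

P(X=2) ≈ 0.231373 ≈ 23.14%


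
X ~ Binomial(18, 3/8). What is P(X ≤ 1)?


P(X ≤ 1) = Σ P(X=i) for i=0..1
P(X=0) = 3814697265625/18014398509481984
P(X=1) = 20599365234375/9007199254740992
Sum = 45013427734375/18014398509481984

P(X ≤ 1) = 45013427734375/18014398509481984 ≈ 0.25%


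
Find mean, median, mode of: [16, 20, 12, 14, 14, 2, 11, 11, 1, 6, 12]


Sorted: [1, 2, 6, 11, 11, 12, 12, 14, 14, 16, 20]
Mean = 119/11
Median = 12
Freq: {16: 1, 20: 1, 12: 2, 14: 2, 2: 1, 11: 2, 1: 1, 6: 1}
Mode: [11, 12, 14]

Mean=119/11, Median=12, Mode=[11, 12, 14]


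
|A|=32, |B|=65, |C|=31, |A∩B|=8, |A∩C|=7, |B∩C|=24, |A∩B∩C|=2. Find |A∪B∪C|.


|A∪B∪C| = 32+65+31-8-7-24+2 = 91

|A∪B∪C| = 91


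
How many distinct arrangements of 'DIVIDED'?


Letters: 7, freq: {'D': 3, 'I': 2, 'V': 1, 'E': 1}
7!/(3!×2!×1!×1!) = 5040/12 = 420

420


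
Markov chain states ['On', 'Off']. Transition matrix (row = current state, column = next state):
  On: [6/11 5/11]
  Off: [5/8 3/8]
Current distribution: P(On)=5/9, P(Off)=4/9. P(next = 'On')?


P(next=On) = Σᵢ P(now=i)×P(i→On)
= 5/9×6/11 + 4/9×5/8
= 10/33 + 5/18 = 115/198

P = 115/198 ≈ 0.5808


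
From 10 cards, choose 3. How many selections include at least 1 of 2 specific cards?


Complement: C(10,3) - C(8,3) = 120 - 56 = 64

64


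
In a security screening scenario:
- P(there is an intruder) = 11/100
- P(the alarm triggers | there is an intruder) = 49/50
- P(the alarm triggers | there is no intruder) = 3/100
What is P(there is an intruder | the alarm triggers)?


Using Bayes' theorem:
P(A|B) = P(B|A)·P(A) / P(B)

P(the alarm triggers) = 49/50 × 11/100 + 3/100 × 89/100
= 539/5000 + 267/10000 = 269/2000

P(there is an intruder|the alarm triggers) = (539/5000) / (269/2000) = 1078/1345

P(there is an intruder|the alarm triggers) = 1078/1345 ≈ 80.15%


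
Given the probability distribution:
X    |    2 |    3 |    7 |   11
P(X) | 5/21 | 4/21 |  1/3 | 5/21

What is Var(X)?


E[X] = 6
E[X²] = 1004/21
Var(X) = E[X²] - (E[X])² = 1004/21 - 36 = 248/21

Var(X) = 248/21 ≈ 11.8095


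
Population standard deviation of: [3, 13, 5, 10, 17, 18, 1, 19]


Mean = 86/8 = 43/4
  (3-43/4)²=961/16
  (13-43/4)²=81/16
  (5-43/4)²=529/16
  (10-43/4)²=9/16
  (17-43/4)²=625/16
  (18-43/4)²=841/16
  (1-43/4)²=1521/16
  (19-43/4)²=1089/16
Σ(x-μ)² = 707/2
σ² = (707/2)/8 = 707/16

σ = √(707/16) ≈ 6.6474


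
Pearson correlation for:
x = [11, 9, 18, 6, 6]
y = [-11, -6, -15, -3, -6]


n=5, Σx=50, Σy=-41, Σxy=-499, Σx²=598, Σy²=427
r = (5×(-499) - 50×(-41))/√((5×598 - 50²)(5×427 - (-41)²))
= -445/√(490×454) = -445/√222460 ≈ -445/471.6567 ≈ -0.9435

r ≈ -0.9435


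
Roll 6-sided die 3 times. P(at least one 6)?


P(no 6)^3 = (5/6)^3 = 125/216
P(≥1) = 1 - 125/216 = 91/216

P = 91/216 ≈ 42.13%


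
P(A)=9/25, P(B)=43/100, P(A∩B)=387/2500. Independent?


P(A)×P(B) = 387/2500
P(A∩B) = 387/2500
Equal ✓ → Independent

Yes, independent


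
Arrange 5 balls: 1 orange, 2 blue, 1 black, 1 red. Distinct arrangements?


5!/(1!×2!×1!×1!) = 60

60


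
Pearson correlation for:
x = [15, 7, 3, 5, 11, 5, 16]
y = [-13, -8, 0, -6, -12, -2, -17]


n=7, Σx=62, Σy=-58, Σxy=-695, Σx²=710, Σy²=706
r = (7×(-695) - 62×(-58))/√((7×710 - 62²)(7×706 - (-58)²))
= -1269/√(1126×1578) = -1269/√1776828 ≈ -1269/1332.9771 ≈ -0.9520

r ≈ -0.9520


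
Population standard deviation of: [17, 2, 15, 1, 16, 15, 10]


Mean = 76/7
  (17-76/7)²=1849/49
  (2-76/7)²=3844/49
  (15-76/7)²=841/49
  (1-76/7)²=4761/49
  (16-76/7)²=1296/49
  (15-76/7)²=841/49
  (10-76/7)²=36/49
Σ(x-μ)² = 1924/7
σ² = (1924/7)/7 = 1924/49

σ = √(1924/49) ≈ 6.2662


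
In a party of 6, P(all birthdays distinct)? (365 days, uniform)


P(all different) = Π(365-i)/365 for i=0..5
= (365/365)×(364/365)×...×(360/365)
= 0.959538

P ≈ 0.9595 ≈ 95.95%


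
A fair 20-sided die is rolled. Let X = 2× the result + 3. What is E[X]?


E[die] = (1+20)/2 = 21/2
E[X] = 2×21/2 + 3 = 24

E[X] = 24


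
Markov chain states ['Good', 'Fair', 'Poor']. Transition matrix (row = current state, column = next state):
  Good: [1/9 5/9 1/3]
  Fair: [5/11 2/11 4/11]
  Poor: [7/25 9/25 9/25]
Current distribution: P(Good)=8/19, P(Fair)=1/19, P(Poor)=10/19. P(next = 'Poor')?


P(next=Poor) = Σᵢ P(now=i)×P(i→Poor)
= 8/19×1/3 + 1/19×4/11 + 10/19×9/25
= 8/57 + 4/209 + 18/95 = 1094/3135

P = 1094/3135 ≈ 0.3490


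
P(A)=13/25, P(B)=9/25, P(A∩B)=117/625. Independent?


P(A)×P(B) = 117/625
P(A∩B) = 117/625
Equal ✓ → Independent

Yes, independent


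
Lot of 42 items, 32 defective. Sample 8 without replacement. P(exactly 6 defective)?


Hypergeometric: C(32,6)×C(10,2)/C(42,8)
= 906192×45/118030185 = 129456/374699

P(X=6) = 129456/374699 ≈ 34.55%


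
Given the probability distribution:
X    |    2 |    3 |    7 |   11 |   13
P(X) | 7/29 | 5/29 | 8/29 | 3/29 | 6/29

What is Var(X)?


E[X] = 196/29
E[X²] = 1842/29
Var(X) = E[X²] - (E[X])² = 1842/29 - 38416/841 = 15002/841

Var(X) = 15002/841 ≈ 17.8383


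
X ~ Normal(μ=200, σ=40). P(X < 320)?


z = (320-200)/40 = 3.0
P(Z < 3.0) = 0.9987

P(X < 320) ≈ 0.9987


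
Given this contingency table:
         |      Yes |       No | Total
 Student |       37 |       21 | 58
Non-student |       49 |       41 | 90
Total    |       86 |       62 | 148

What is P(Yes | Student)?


P(Yes | Student) = 37/(37+21) = 37/58

P(Yes|Student) = 37/58 ≈ 63.79%


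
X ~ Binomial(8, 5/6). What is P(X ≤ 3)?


P(X ≤ 3) = Σ P(X=i) for i=0..3
P(X=0) = 1/1679616
P(X=1) = 5/209952
P(X=2) = 175/419904
P(X=3) = 875/209952
Sum = 7741/1679616

P(X ≤ 3) = 7741/1679616 ≈ 0.46%


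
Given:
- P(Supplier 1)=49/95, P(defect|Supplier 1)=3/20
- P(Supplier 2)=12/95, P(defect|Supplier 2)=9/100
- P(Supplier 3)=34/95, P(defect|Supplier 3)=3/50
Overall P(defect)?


P(B) = Σ P(B|Aᵢ)×P(Aᵢ)
  3/20×49/95 = 147/1900
  9/100×12/95 = 27/2375
  3/50×34/95 = 51/2375
Sum = 1047/9500

P(defect) = 1047/9500 ≈ 11.02%


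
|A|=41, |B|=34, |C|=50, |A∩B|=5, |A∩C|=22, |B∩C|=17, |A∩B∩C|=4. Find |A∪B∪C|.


|A∪B∪C| = 41+34+50-5-22-17+4 = 85

|A∪B∪C| = 85


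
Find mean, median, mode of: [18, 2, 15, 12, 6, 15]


Sorted: [2, 6, 12, 15, 15, 18]
Mean = 68/6 = 34/3
Median = 27/2
Freq: {18: 1, 2: 1, 15: 2, 12: 1, 6: 1}
Mode: [15]

Mean=34/3, Median=27/2, Mode=15


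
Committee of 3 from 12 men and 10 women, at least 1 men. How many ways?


Count by #men:
  1M,2W: C(12,1)×C(10,2)=540
  2M,1W: C(12,2)×C(10,1)=660
  3M,0W: C(12,3)×C(10,0)=220
Total = 1420

1420


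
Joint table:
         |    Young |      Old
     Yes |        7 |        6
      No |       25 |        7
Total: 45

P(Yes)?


P(Yes) = (7+6)/45 = 13/45

P(Yes) = 13/45 ≈ 28.89%


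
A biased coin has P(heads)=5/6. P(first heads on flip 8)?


Geometric: P(X=8) = (1-p)^(k-1)×p = (1/6)^7×5/6 = 5/1679616

P(X=8) = 5/1679616 ≈ 0.00%


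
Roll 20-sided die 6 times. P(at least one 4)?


P(no 4)^6 = (19/20)^6 = 47045881/64000000
P(≥1) = 1 - 47045881/64000000 = 16954119/64000000

P = 16954119/64000000 ≈ 26.49%


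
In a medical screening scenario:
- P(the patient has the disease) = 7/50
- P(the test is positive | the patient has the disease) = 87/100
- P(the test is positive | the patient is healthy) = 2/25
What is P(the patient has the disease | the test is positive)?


Using Bayes' theorem:
P(A|B) = P(B|A)·P(A) / P(B)

P(the test is positive) = 87/100 × 7/50 + 2/25 × 43/50
= 609/5000 + 43/625 = 953/5000

P(the patient has the disease|the test is positive) = (609/5000) / (953/5000) = 609/953

P(the patient has the disease|the test is positive) = 609/953 ≈ 63.90%


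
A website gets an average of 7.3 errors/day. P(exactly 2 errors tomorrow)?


Poisson(λ=7.3): P(X=2) = e^(-λ)×λ^k/k!
= e^(-7.3) × 7.3^2 / 2!
≈ 0.0006755387752 × 53.29 / 2 ≈ 0.018000

P(X=2) ≈ 0.018000 ≈ 1.80%


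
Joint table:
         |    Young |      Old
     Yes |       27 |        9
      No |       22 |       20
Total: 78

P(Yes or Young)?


P(Yes∨Young) = P(Yes) + P(Young) - P(Yes∧Young)
= (36 + 49 - 27)/78 = 58/78 = 29/39

P = 29/39 ≈ 74.36%


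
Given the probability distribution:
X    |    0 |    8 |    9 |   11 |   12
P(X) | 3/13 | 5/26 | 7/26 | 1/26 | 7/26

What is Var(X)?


E[X] = 99/13
E[X²] = 1008/13
Var(X) = E[X²] - (E[X])² = 1008/13 - 9801/169 = 3303/169

Var(X) = 3303/169 ≈ 19.5444


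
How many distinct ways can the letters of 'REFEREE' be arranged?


Letters: 7, freq: {'R': 2, 'E': 4, 'F': 1}
7!/(2!×4!×1!) = 5040/48 = 105

105


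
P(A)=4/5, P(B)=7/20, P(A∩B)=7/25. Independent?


P(A)×P(B) = 7/25
P(A∩B) = 7/25
Equal ✓ → Independent

Yes, independent


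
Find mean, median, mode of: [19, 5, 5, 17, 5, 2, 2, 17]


Sorted: [2, 2, 5, 5, 5, 17, 17, 19]
Mean = 72/8 = 9
Median = 5
Freq: {19: 1, 5: 3, 17: 2, 2: 2}
Mode: [5]

Mean=9, Median=5, Mode=5


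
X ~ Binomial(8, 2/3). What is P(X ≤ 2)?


P(X ≤ 2) = Σ P(X=i) for i=0..2
P(X=0) = 1/6561
P(X=1) = 16/6561
P(X=2) = 112/6561
Sum = 43/2187

P(X ≤ 2) = 43/2187 ≈ 1.97%


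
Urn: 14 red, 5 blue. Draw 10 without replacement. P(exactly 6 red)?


Hypergeometric: C(14,6)×C(5,4)/C(19,10)
= 3003×5/92378 = 105/646

P(X=6) = 105/646 ≈ 16.25%


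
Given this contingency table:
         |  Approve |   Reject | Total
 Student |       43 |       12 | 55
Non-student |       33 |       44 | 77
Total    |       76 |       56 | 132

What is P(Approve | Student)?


P(Approve | Student) = 43/(43+12) = 43/55

P(Approve|Student) = 43/55 ≈ 78.18%


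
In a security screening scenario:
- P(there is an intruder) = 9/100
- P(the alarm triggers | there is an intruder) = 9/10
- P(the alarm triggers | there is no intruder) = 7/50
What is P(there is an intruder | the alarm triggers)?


Using Bayes' theorem:
P(A|B) = P(B|A)·P(A) / P(B)

P(the alarm triggers) = 9/10 × 9/100 + 7/50 × 91/100
= 81/1000 + 637/5000 = 521/2500

P(there is an intruder|the alarm triggers) = (81/1000) / (521/2500) = 405/1042

P(there is an intruder|the alarm triggers) = 405/1042 ≈ 38.87%


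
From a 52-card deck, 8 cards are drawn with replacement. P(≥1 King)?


P(not a King) = 48/52 = 12/13
P(none in 8 draws) = (12/13)^8 = 429981696/815730721
P(≥1 King) = 1 - 429981696/815730721 = 385749025/815730721

P = 385749025/815730721 ≈ 47.29%


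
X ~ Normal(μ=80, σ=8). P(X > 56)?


z = (56-80)/8 = -3.0
P(X > 56) = 1 - P(Z ≤ -3.0) = 1 - 0.0013 = 0.9987

P(X > 56) ≈ 0.9987


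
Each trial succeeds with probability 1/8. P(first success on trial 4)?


Geometric: P(X=4) = (1-p)^(k-1)×p = (7/8)^3×1/8 = 343/4096

P(X=4) = 343/4096 ≈ 8.37%


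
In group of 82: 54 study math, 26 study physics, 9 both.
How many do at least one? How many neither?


|A∪B| = 54+26-9 = 71
Neither = 82-71 = 11

At least one: 71; Neither: 11


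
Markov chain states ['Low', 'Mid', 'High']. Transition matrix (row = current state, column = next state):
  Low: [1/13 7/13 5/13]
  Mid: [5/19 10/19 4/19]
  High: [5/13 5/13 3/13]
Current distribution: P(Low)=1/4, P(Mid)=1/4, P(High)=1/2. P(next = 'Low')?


P(next=Low) = Σᵢ P(now=i)×P(i→Low)
= 1/4×1/13 + 1/4×5/19 + 1/2×5/13
= 1/52 + 5/76 + 5/26 = 137/494

P = 137/494 ≈ 0.2773


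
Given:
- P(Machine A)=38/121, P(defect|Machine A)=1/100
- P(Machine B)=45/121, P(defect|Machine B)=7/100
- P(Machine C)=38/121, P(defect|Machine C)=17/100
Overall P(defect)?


P(B) = Σ P(B|Aᵢ)×P(Aᵢ)
  1/100×38/121 = 19/6050
  7/100×45/121 = 63/2420
  17/100×38/121 = 323/6050
Sum = 999/12100

P(defect) = 999/12100 ≈ 8.26%


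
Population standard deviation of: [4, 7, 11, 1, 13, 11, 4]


Mean = 51/7
  (4-51/7)²=529/49
  (7-51/7)²=4/49
  (11-51/7)²=676/49
  (1-51/7)²=1936/49
  (13-51/7)²=1600/49
  (11-51/7)²=676/49
  (4-51/7)²=529/49
Σ(x-μ)² = 850/7
σ² = (850/7)/7 = 850/49

σ = √(850/49) ≈ 4.1650


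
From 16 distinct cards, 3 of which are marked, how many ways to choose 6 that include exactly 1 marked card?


Choose 1 of the 3 marked cards and 5 of the other 13 cards:
C(3,1)×C(13,5) = 3×1287 = 3861

3861


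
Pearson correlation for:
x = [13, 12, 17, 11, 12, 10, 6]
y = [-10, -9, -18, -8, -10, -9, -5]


n=7, Σx=81, Σy=-69, Σxy=-872, Σx²=1003, Σy²=775
r = (7×(-872) - 81×(-69))/√((7×1003 - 81²)(7×775 - (-69)²))
= -515/√(460×664) = -515/√305440 ≈ -515/552.6663 ≈ -0.9318

r ≈ -0.9318


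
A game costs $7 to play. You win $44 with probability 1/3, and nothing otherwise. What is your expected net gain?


E[gain] = (44-7)×1/3 + (-7)×2/3
= 37/3 - 14/3 = 23/3

Expected net gain = $23/3 ≈ $7.67


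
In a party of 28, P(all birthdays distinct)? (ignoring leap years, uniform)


P(all different) = Π(365-i)/365 for i=0..27
= (365/365)×(364/365)×...×(338/365)
= 0.345539

P ≈ 0.3455 ≈ 34.55%


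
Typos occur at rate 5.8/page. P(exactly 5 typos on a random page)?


Poisson(λ=5.8): P(X=5) = e^(-λ)×λ^k/k!
= e^(-5.8) × 5.8^5 / 5!
≈ 0.003027554745 × 6563.56768 / 120 ≈ 0.165596

P(X=5) ≈ 0.165596 ≈ 16.56%


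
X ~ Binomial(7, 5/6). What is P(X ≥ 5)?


P(X ≥ 5) = Σ P(X=i) for i=5..7
P(X=5) = 21875/93312
P(X=6) = 109375/279936
P(X=7) = 78125/279936
Sum = 3125/3456

P(X ≥ 5) = 3125/3456 ≈ 90.42%


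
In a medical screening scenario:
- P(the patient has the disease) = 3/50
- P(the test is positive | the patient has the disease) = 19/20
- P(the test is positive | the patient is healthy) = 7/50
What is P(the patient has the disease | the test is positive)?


Using Bayes' theorem:
P(A|B) = P(B|A)·P(A) / P(B)

P(the test is positive) = 19/20 × 3/50 + 7/50 × 47/50
= 57/1000 + 329/2500 = 943/5000

P(the patient has the disease|the test is positive) = (57/1000) / (943/5000) = 285/943

P(the patient has the disease|the test is positive) = 285/943 ≈ 30.22%


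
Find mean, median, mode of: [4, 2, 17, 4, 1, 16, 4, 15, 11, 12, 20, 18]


Sorted: [1, 2, 4, 4, 4, 11, 12, 15, 16, 17, 18, 20]
Mean = 124/12 = 31/3
Median = 23/2
Freq: {4: 3, 2: 1, 17: 1, 1: 1, 16: 1, 15: 1, 11: 1, 12: 1, 20: 1, 18: 1}
Mode: [4]

Mean=31/3, Median=23/2, Mode=4


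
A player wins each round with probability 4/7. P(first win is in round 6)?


Geometric: P(X=6) = (1-p)^(k-1)×p = (3/7)^5×4/7 = 972/117649

P(X=6) = 972/117649 ≈ 0.83%


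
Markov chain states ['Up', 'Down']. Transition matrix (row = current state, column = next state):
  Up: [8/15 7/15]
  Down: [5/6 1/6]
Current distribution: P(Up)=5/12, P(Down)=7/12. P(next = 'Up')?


P(next=Up) = Σᵢ P(now=i)×P(i→Up)
= 5/12×8/15 + 7/12×5/6
= 2/9 + 35/72 = 17/24

P = 17/24 ≈ 0.7083


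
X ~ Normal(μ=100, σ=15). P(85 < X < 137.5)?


z₁=(85-100)/15=-1.0, z₂=(137.5-100)/15=2.5
P = Φ(2.5) - Φ(-1.0) = 0.993790 - 0.158655 = 0.835135 ≈ 0.8351

P(85 < X < 137.5) ≈ 0.8351


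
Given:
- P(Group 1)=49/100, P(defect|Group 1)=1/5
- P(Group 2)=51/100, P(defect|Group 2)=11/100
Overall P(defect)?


P(B) = Σ P(B|Aᵢ)×P(Aᵢ)
  1/5×49/100 = 49/500
  11/100×51/100 = 561/10000
Sum = 1541/10000

P(defect) = 1541/10000 ≈ 15.41%


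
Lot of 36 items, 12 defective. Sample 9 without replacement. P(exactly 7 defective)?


Hypergeometric: C(12,7)×C(24,2)/C(36,9)
= 792×276/94143280 = 1242/534905

P(X=7) = 1242/534905 ≈ 0.23%


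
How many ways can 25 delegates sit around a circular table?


Circular arrangements of 25 distinct objects: fix one position to break rotational symmetry.
(n-1)! = 24! = 620448401733239439360000

620448401733239439360000


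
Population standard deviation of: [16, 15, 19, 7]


Mean = 57/4
  (16-57/4)²=49/16
  (15-57/4)²=9/16
  (19-57/4)²=361/16
  (7-57/4)²=841/16
Σ(x-μ)² = 315/4
σ² = (315/4)/4 = 315/16

σ = √(315/16) ≈ 4.4371


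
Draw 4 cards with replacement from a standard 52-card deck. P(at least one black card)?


P(not a black card) = 26/52 = 1/2
P(none in 4 draws) = (1/2)^4 = 1/16
P(≥1 black card) = 1 - 1/16 = 15/16

P = 15/16 ≈ 93.75%


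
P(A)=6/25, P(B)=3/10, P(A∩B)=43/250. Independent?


P(A)×P(B) = 9/125
P(A∩B) = 43/250
Not equal → NOT independent

No, not independent


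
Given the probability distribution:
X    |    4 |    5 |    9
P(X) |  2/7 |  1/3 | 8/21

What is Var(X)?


E[X] = 131/21
E[X²] = 919/21
Var(X) = E[X²] - (E[X])² = 919/21 - 17161/441 = 2138/441

Var(X) = 2138/441 ≈ 4.8481


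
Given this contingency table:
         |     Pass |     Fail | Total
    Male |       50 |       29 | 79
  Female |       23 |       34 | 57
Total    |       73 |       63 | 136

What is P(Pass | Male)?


P(Pass | Male) = 50/(50+29) = 50/79

P(Pass|Male) = 50/79 ≈ 63.29%


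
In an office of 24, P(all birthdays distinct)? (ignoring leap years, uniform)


P(all different) = Π(365-i)/365 for i=0..23
= (365/365)×(364/365)×...×(342/365)
= 0.461656

P ≈ 0.4617 ≈ 46.17%


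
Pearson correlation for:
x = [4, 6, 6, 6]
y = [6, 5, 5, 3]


n=4, Σx=22, Σy=19, Σxy=102, Σx²=124, Σy²=95
r = (4×102 - 22×19)/√((4×124 - 22²)(4×95 - 19²))
= -10/√(12×19) = -10/√228 ≈ -10/15.0997 ≈ -0.6623

r ≈ -0.6623


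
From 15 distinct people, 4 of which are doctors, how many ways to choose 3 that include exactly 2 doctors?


Choose 2 of the 4 doctors and 1 of the other 11 people:
C(4,2)×C(11,1) = 6×11 = 66

66


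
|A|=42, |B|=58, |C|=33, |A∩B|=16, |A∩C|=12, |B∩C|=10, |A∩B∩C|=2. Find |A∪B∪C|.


|A∪B∪C| = 42+58+33-16-12-10+2 = 97

|A∪B∪C| = 97


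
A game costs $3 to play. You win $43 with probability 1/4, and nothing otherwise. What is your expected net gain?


E[gain] = (43-3)×1/4 + (-3)×3/4
= 10 - 9/4 = 31/4

Expected net gain = $31/4 ≈ $7.75


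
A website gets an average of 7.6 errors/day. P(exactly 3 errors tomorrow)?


Poisson(λ=7.6): P(X=3) = e^(-λ)×λ^k/k!
= e^(-7.6) × 7.6^3 / 3!
≈ 0.0005004514334 × 438.976 / 6 ≈ 0.036614

P(X=3) ≈ 0.036614 ≈ 3.66%


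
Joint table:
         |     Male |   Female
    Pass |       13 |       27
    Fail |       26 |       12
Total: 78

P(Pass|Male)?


P(Pass|Male) = 13/(13+26) = 13/39 = 1/3

P = 1/3 ≈ 33.33%


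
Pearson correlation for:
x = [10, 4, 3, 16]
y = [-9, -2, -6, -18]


n=4, Σx=33, Σy=-35, Σxy=-404, Σx²=381, Σy²=445
r = (4×(-404) - 33×(-35))/√((4×381 - 33²)(4×445 - (-35)²))
= -461/√(435×555) = -461/√241425 ≈ -461/491.3502 ≈ -0.9382

r ≈ -0.9382


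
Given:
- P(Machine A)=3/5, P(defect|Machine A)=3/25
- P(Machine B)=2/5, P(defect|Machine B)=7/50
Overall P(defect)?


P(B) = Σ P(B|Aᵢ)×P(Aᵢ)
  3/25×3/5 = 9/125
  7/50×2/5 = 7/125
Sum = 16/125

P(defect) = 16/125 ≈ 12.80%


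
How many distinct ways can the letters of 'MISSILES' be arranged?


Letters: 8, freq: {'M': 1, 'I': 2, 'S': 3, 'L': 1, 'E': 1}
8!/(1!×2!×3!×1!×1!) = 40320/12 = 3360

3360


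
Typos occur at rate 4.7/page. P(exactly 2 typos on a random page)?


Poisson(λ=4.7): P(X=2) = e^(-λ)×λ^k/k!
= e^(-4.7) × 4.7^2 / 2!
≈ 0.009095277102 × 22.09 / 2 ≈ 0.100457

P(X=2) ≈ 0.100457 ≈ 10.05%


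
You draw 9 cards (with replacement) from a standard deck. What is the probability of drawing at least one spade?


P(not a spade) = 39/52 = 3/4
P(none in 9 draws) = (3/4)^9 = 19683/262144
P(≥1 spade) = 1 - 19683/262144 = 242461/262144

P = 242461/262144 ≈ 92.49%


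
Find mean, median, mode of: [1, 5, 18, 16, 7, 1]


Sorted: [1, 1, 5, 7, 16, 18]
Mean = 48/6 = 8
Median = 6
Freq: {1: 2, 5: 1, 18: 1, 16: 1, 7: 1}
Mode: [1]

Mean=8, Median=6, Mode=1


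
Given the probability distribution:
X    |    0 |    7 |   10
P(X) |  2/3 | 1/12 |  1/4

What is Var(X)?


E[X] = 37/12
E[X²] = 349/12
Var(X) = E[X²] - (E[X])² = 349/12 - 1369/144 = 2819/144

Var(X) = 2819/144 ≈ 19.5764


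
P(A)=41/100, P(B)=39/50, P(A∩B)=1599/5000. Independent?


P(A)×P(B) = 1599/5000
P(A∩B) = 1599/5000
Equal ✓ → Independent

Yes, independent


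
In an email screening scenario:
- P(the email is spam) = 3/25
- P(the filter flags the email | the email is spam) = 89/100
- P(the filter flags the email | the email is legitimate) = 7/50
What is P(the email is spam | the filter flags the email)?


Using Bayes' theorem:
P(A|B) = P(B|A)·P(A) / P(B)

P(the filter flags the email) = 89/100 × 3/25 + 7/50 × 22/25
= 267/2500 + 77/625 = 23/100

P(the email is spam|the filter flags the email) = (267/2500) / (23/100) = 267/575

P(the email is spam|the filter flags the email) = 267/575 ≈ 46.43%


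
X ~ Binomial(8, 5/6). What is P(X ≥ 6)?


P(X ≥ 6) = Σ P(X=i) for i=6..8
P(X=6) = 109375/419904
P(X=7) = 78125/209952
P(X=8) = 390625/1679616
Sum = 484375/559872

P(X ≥ 6) = 484375/559872 ≈ 86.52%


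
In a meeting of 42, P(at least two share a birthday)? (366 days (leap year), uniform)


P(all different) = Π(366-i)/366 for i=0..41
= 0.086572
P(match) = 1 - 0.086572 = 0.913428

P ≈ 0.9134 ≈ 91.34%


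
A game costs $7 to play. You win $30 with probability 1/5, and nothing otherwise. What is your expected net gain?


E[gain] = (30-7)×1/5 + (-7)×4/5
= 23/5 - 28/5 = -1

Expected net gain = $-1 ≈ $-1.00


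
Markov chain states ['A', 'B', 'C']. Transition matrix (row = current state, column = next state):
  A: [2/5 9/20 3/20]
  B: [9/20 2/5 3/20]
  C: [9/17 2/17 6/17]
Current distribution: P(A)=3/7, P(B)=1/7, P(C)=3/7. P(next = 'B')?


P(next=B) = Σᵢ P(now=i)×P(i→B)
= 3/7×9/20 + 1/7×2/5 + 3/7×2/17
= 27/140 + 2/35 + 6/119 = 143/476

P = 143/476 ≈ 0.3004


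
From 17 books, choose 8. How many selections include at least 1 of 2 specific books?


Complement: C(17,8) - C(15,8) = 24310 - 6435 = 17875

17875


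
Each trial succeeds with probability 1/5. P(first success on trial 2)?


Geometric: P(X=2) = (1-p)^(k-1)×p = (4/5)^1×1/5 = 4/25

P(X=2) = 4/25 ≈ 16.00%


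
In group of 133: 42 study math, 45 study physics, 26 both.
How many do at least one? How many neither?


|A∪B| = 42+45-26 = 61
Neither = 133-61 = 72

At least one: 61; Neither: 72


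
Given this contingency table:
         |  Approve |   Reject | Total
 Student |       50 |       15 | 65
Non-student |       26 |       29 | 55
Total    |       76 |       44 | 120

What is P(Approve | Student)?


P(Approve | Student) = 50/(50+15) = 50/65 = 10/13

P(Approve|Student) = 10/13 ≈ 76.92%


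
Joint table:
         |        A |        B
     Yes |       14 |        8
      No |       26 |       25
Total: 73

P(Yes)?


P(Yes) = (14+8)/73 = 22/73

P(Yes) = 22/73 ≈ 30.14%


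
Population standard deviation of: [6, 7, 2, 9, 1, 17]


Mean = 42/6 = 7
  (6-7)²=1
  (7-7)²=0
  (2-7)²=25
  (9-7)²=4
  (1-7)²=36
  (17-7)²=100
Σ(x-μ)² = 166
σ² = 166/6 = 83/3

σ = √(83/3) ≈ 5.2599


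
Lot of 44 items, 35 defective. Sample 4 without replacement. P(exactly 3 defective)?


Hypergeometric: C(35,3)×C(9,1)/C(44,4)
= 6545×9/135751 = 765/1763

P(X=3) = 765/1763 ≈ 43.39%


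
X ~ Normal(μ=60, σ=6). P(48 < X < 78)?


z₁=(48-60)/6=-2.0, z₂=(78-60)/6=3.0
P = Φ(3.0) - Φ(-2.0) = 0.998650 - 0.022750 = 0.975900 ≈ 0.9759

P(48 < X < 78) ≈ 0.9759


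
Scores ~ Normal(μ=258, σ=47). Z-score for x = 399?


z = (x - μ)/σ = (399 - 258)/47 = 3.0

z = 3.0


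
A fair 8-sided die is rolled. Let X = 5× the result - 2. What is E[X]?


E[die] = (1+8)/2 = 9/2
E[X] = 5×9/2 - 2 = 41/2

E[X] = 41/2


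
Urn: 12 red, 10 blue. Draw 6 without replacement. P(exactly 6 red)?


Hypergeometric: C(12,6)×C(10,0)/C(22,6)
= 924×1/74613 = 4/323

P(X=6) = 4/323 ≈ 1.24%


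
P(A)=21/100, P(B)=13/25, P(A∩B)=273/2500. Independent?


P(A)×P(B) = 273/2500
P(A∩B) = 273/2500
Equal ✓ → Independent

Yes, independent


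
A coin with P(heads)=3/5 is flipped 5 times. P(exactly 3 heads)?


Binomial: P(X=3) = C(5,3)×p^3×(1-p)^2
= 10 × 27/125 × 4/25 = 216/625

P(X=3) = 216/625 ≈ 34.56%


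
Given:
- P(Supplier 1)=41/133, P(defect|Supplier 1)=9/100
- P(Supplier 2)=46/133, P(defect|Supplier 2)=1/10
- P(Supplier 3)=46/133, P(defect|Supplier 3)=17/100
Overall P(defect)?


P(B) = Σ P(B|Aᵢ)×P(Aᵢ)
  9/100×41/133 = 369/13300
  1/10×46/133 = 23/665
  17/100×46/133 = 391/6650
Sum = 1611/13300

P(defect) = 1611/13300 ≈ 12.11%


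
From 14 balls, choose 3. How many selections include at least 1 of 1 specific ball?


Complement: C(14,3) - C(13,3) = 364 - 286 = 78

78


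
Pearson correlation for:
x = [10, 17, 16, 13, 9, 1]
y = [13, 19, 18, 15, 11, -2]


n=6, Σx=66, Σy=74, Σxy=1033, Σx²=896, Σy²=1204
r = (6×1033 - 66×74)/√((6×896 - 66²)(6×1204 - 74²))
= 1314/√(1020×1748) = 1314/√1782960 ≈ 1314/1335.2753 ≈ 0.9841

r ≈ 0.9841


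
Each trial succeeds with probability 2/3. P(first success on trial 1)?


Geometric: P(X=1) = (1-p)^(k-1)×p = (1/3)^0×2/3 = 2/3

P(X=1) = 2/3 ≈ 66.67%


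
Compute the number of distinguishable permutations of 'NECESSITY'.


Letters: 9, freq: {'N': 1, 'E': 2, 'C': 1, 'S': 2, 'I': 1, 'T': 1, 'Y': 1}
9!/(1!×2!×1!×2!×1!×1!×1!) = 362880/4 = 90720

90720


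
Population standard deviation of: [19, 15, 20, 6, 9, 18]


Mean = 87/6 = 29/2
  (19-29/2)²=81/4
  (15-29/2)²=1/4
  (20-29/2)²=121/4
  (6-29/2)²=289/4
  (9-29/2)²=121/4
  (18-29/2)²=49/4
Σ(x-μ)² = 331/2
σ² = (331/2)/6 = 331/12

σ = √(331/12) ≈ 5.2520


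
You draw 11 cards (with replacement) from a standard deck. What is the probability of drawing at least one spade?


P(not a spade) = 39/52 = 3/4
P(none in 11 draws) = (3/4)^11 = 177147/4194304
P(≥1 spade) = 1 - 177147/4194304 = 4017157/4194304

P = 4017157/4194304 ≈ 95.78%


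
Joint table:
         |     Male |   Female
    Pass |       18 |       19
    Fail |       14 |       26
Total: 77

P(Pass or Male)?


P(Pass∨Male) = P(Pass) + P(Male) - P(Pass∧Male)
= (37 + 32 - 18)/77 = 51/77

P = 51/77 ≈ 66.23%


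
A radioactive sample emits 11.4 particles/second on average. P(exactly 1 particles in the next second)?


Poisson(λ=11.4): P(X=1) = e^(-λ)×λ^k/k!
= e^(-11.4) × 11.4^1 / 1!
≈ 1.119548484e-05 × 11.4 / 1 ≈ 0.000128

P(X=1) ≈ 0.000128 ≈ 0.01%


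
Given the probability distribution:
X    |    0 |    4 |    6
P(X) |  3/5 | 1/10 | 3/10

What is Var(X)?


E[X] = 11/5
E[X²] = 62/5
Var(X) = E[X²] - (E[X])² = 62/5 - 121/25 = 189/25

Var(X) = 189/25 ≈ 7.5600


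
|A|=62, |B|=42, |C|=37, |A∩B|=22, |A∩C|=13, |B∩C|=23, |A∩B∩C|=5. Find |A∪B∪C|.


|A∪B∪C| = 62+42+37-22-13-23+5 = 88

|A∪B∪C| = 88


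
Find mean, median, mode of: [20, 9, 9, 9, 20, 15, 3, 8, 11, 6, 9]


Sorted: [3, 6, 8, 9, 9, 9, 9, 11, 15, 20, 20]
Mean = 119/11
Median = 9
Freq: {20: 2, 9: 4, 15: 1, 3: 1, 8: 1, 11: 1, 6: 1}
Mode: [9]

Mean=119/11, Median=9, Mode=9


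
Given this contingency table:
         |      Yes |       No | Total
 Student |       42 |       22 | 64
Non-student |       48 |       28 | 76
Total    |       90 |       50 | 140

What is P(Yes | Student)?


P(Yes | Student) = 42/(42+22) = 42/64 = 21/32

P(Yes|Student) = 21/32 ≈ 65.62%


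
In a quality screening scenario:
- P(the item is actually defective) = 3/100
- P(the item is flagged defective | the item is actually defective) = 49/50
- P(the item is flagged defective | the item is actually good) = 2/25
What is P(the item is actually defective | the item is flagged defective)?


Using Bayes' theorem:
P(A|B) = P(B|A)·P(A) / P(B)

P(the item is flagged defective) = 49/50 × 3/100 + 2/25 × 97/100
= 147/5000 + 97/1250 = 107/1000

P(the item is actually defective|the item is flagged defective) = (147/5000) / (107/1000) = 147/535

P(the item is actually defective|the item is flagged defective) = 147/535 ≈ 27.48%


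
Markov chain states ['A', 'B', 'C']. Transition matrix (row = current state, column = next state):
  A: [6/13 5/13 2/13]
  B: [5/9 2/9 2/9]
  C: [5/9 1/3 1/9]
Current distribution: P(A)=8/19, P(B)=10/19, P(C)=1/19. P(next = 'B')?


P(next=B) = Σᵢ P(now=i)×P(i→B)
= 8/19×5/13 + 10/19×2/9 + 1/19×1/3
= 40/247 + 20/171 + 1/57 = 659/2223

P = 659/2223 ≈ 0.2964


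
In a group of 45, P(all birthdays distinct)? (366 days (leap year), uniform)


P(all different) = Π(366-i)/366 for i=0..44
= (366/366)×(365/366)×...×(322/366)
= 0.059503

P ≈ 0.0595 ≈ 5.95%


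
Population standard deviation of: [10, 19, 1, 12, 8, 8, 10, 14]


Mean = 82/8 = 41/4
  (10-41/4)²=1/16
  (19-41/4)²=1225/16
  (1-41/4)²=1369/16
  (12-41/4)²=49/16
  (8-41/4)²=81/16
  (8-41/4)²=81/16
  (10-41/4)²=1/16
  (14-41/4)²=225/16
Σ(x-μ)² = 379/2
σ² = (379/2)/8 = 379/16

σ = √(379/16) ≈ 4.8670


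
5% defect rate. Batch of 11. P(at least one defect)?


P(all good) = (19/20)^11 = 116490258898219/204800000000000
P(≥1 defect) = 88309741101781/204800000000000

P = 88309741101781/204800000000000 ≈ 43.12%


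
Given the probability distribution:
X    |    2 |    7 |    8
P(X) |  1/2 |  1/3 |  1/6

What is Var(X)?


E[X] = 14/3
E[X²] = 29
Var(X) = E[X²] - (E[X])² = 29 - 196/9 = 65/9

Var(X) = 65/9 ≈ 7.2222


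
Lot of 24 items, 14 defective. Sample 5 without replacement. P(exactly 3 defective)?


Hypergeometric: C(14,3)×C(10,2)/C(24,5)
= 364×45/42504 = 195/506

P(X=3) = 195/506 ≈ 38.54%


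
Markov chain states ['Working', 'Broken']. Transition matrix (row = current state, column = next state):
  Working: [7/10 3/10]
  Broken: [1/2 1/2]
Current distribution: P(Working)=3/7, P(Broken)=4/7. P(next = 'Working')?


P(next=Working) = Σᵢ P(now=i)×P(i→Working)
= 3/7×7/10 + 4/7×1/2
= 3/10 + 2/7 = 41/70

P = 41/70 ≈ 0.5857


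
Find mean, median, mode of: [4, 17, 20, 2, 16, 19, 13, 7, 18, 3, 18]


Sorted: [2, 3, 4, 7, 13, 16, 17, 18, 18, 19, 20]
Mean = 137/11
Median = 16
Freq: {4: 1, 17: 1, 20: 1, 2: 1, 16: 1, 19: 1, 13: 1, 7: 1, 18: 2, 3: 1}
Mode: [18]

Mean=137/11, Median=16, Mode=18


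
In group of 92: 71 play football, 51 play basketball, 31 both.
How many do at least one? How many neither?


|A∪B| = 71+51-31 = 91
Neither = 92-91 = 1

At least one: 91; Neither: 1


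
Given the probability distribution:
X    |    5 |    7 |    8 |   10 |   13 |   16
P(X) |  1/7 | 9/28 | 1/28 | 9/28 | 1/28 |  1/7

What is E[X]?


E[X] = Σ x·P(X=x)
= (5)×(1/7) + (7)×(9/28) + (8)×(1/28) + (10)×(9/28) + (13)×(1/28) + (16)×(1/7)
= 129/14

E[X] = 129/14


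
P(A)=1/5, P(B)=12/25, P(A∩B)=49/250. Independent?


P(A)×P(B) = 12/125
P(A∩B) = 49/250
Not equal → NOT independent

No, not independent


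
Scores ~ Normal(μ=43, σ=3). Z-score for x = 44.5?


z = (x - μ)/σ = (44.5 - 43)/3 = 0.5

z = 0.5


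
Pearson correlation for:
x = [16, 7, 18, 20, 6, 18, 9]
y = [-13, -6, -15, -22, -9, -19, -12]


n=7, Σx=94, Σy=-96, Σxy=-1464, Σx²=1470, Σy²=1500
r = (7×(-1464) - 94×(-96))/√((7×1470 - 94²)(7×1500 - (-96)²))
= -1224/√(1454×1284) = -1224/√1866936 ≈ -1224/1366.3587 ≈ -0.8958

r ≈ -0.8958


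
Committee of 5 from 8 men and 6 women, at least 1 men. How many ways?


Count by #men:
  1M,4W: C(8,1)×C(6,4)=120
  2M,3W: C(8,2)×C(6,3)=560
  3M,2W: C(8,3)×C(6,2)=840
  4M,1W: C(8,4)×C(6,1)=420
  5M,0W: C(8,5)×C(6,0)=56
Total = 1996

1996


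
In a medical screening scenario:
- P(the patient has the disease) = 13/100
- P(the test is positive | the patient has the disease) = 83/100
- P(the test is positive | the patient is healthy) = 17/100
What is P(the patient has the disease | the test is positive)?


Using Bayes' theorem:
P(A|B) = P(B|A)·P(A) / P(B)

P(the test is positive) = 83/100 × 13/100 + 17/100 × 87/100
= 1079/10000 + 1479/10000 = 1279/5000

P(the patient has the disease|the test is positive) = (1079/10000) / (1279/5000) = 1079/2558

P(the patient has the disease|the test is positive) = 1079/2558 ≈ 42.18%


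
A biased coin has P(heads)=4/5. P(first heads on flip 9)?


Geometric: P(X=9) = (1-p)^(k-1)×p = (1/5)^8×4/5 = 4/1953125

P(X=9) = 4/1953125 ≈ 0.00%


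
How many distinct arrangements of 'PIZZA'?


Letters: 5, freq: {'P': 1, 'I': 1, 'Z': 2, 'A': 1}
5!/(1!×1!×2!×1!) = 120/2 = 60

60


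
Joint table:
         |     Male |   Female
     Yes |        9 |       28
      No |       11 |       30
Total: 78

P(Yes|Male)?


P(Yes|Male) = 9/(9+11) = 9/20

P = 9/20 ≈ 45.00%


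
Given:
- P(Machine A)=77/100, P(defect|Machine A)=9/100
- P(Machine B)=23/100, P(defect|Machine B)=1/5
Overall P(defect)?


P(B) = Σ P(B|Aᵢ)×P(Aᵢ)
  9/100×77/100 = 693/10000
  1/5×23/100 = 23/500
Sum = 1153/10000

P(defect) = 1153/10000 ≈ 11.53%


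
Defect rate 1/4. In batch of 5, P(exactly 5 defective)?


Binomial: P(X=5) = C(5,5)×p^5×(1-p)^0
= 1 × 1/1024 × 1 = 1/1024

P(X=5) = 1/1024 ≈ 0.10%


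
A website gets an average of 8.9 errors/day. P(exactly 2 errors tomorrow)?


Poisson(λ=8.9): P(X=2) = e^(-λ)×λ^k/k!
= e^(-8.9) × 8.9^2 / 2!
≈ 0.0001363889265 × 79.21 / 2 ≈ 0.005402

P(X=2) ≈ 0.005402 ≈ 0.54%


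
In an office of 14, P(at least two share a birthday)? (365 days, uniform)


P(all different) = Π(365-i)/365 for i=0..13
= 0.776897
P(match) = 1 - 0.776897 = 0.223103

P ≈ 0.2231 ≈ 22.31%


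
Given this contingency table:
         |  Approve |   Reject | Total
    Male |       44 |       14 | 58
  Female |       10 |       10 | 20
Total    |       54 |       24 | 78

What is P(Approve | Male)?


P(Approve | Male) = 44/(44+14) = 44/58 = 22/29

P(Approve|Male) = 22/29 ≈ 75.86%


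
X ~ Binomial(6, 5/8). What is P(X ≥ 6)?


P(X ≥ 6) = Σ P(X=i) for i=6..6
P(X=6) = 15625/262144
Sum = 15625/262144

P(X ≥ 6) = 15625/262144 ≈ 5.96%


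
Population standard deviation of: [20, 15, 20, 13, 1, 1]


Mean = 70/6 = 35/3
  (20-35/3)²=625/9
  (15-35/3)²=100/9
  (20-35/3)²=625/9
  (13-35/3)²=16/9
  (1-35/3)²=1024/9
  (1-35/3)²=1024/9
Σ(x-μ)² = 1138/3
σ² = (1138/3)/6 = 569/9

σ = √(569/9) ≈ 7.9512


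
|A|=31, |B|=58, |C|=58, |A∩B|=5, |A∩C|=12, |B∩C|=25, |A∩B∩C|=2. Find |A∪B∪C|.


|A∪B∪C| = 31+58+58-5-12-25+2 = 107

|A∪B∪C| = 107


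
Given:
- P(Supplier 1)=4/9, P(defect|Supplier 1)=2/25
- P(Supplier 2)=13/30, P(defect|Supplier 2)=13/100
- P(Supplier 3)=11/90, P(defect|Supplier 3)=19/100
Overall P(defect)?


P(B) = Σ P(B|Aᵢ)×P(Aᵢ)
  2/25×4/9 = 8/225
  13/100×13/30 = 169/3000
  19/100×11/90 = 209/9000
Sum = 259/2250

P(defect) = 259/2250 ≈ 11.51%


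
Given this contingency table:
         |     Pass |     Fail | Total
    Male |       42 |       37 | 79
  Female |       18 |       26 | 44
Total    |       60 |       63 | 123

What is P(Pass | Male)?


P(Pass | Male) = 42/(42+37) = 42/79

P(Pass|Male) = 42/79 ≈ 53.16%


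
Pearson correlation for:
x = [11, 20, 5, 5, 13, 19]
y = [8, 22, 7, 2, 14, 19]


n=6, Σx=73, Σy=72, Σxy=1116, Σx²=1101, Σy²=1158
r = (6×1116 - 73×72)/√((6×1101 - 73²)(6×1158 - 72²))
= 1440/√(1277×1764) = 1440/√2252628 ≈ 1440/1500.8757 ≈ 0.9594

r ≈ 0.9594


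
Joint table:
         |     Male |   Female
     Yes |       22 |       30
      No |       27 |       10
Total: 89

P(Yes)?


P(Yes) = (22+30)/89 = 52/89

P(Yes) = 52/89 ≈ 58.43%


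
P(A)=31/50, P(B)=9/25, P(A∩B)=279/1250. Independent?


P(A)×P(B) = 279/1250
P(A∩B) = 279/1250
Equal ✓ → Independent

Yes, independent


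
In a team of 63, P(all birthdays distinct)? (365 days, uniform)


P(all different) = Π(365-i)/365 for i=0..62
= (365/365)×(364/365)×...×(303/365)
= 0.003396

P ≈ 0.0034 ≈ 0.34%


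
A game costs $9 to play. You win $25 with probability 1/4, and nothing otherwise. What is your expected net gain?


E[gain] = (25-9)×1/4 + (-9)×3/4
= 4 - 27/4 = -11/4

Expected net gain = $-11/4 ≈ $-2.75


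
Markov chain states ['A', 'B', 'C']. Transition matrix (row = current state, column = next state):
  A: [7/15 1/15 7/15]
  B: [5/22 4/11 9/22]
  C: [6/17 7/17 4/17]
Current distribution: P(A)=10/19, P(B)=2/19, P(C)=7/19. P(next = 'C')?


P(next=C) = Σᵢ P(now=i)×P(i→C)
= 10/19×7/15 + 2/19×9/22 + 7/19×4/17
= 14/57 + 9/209 + 28/323 = 4001/10659

P = 4001/10659 ≈ 0.3754


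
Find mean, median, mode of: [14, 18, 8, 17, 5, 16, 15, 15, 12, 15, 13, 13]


Sorted: [5, 8, 12, 13, 13, 14, 15, 15, 15, 16, 17, 18]
Mean = 161/12
Median = 29/2
Freq: {14: 1, 18: 1, 8: 1, 17: 1, 5: 1, 16: 1, 15: 3, 12: 1, 13: 2}
Mode: [15]

Mean=161/12, Median=29/2, Mode=15


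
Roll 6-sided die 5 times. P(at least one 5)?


P(no 5)^5 = (5/6)^5 = 3125/7776
P(≥1) = 1 - 3125/7776 = 4651/7776

P = 4651/7776 ≈ 59.81%


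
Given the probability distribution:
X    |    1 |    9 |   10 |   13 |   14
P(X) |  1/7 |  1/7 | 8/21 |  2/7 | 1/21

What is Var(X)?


E[X] = 202/21
E[X²] = 752/7
Var(X) = E[X²] - (E[X])² = 752/7 - 40804/441 = 6572/441

Var(X) = 6572/441 ≈ 14.9025


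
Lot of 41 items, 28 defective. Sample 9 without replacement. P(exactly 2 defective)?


Hypergeometric: C(28,2)×C(13,7)/C(41,9)
= 378×1716/350343565 = 4536/2449955

P(X=2) = 4536/2449955 ≈ 0.19%


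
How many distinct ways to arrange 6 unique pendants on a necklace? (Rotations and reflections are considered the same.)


Free circular arrangements: rotations and reflections both identified.
(n-1)!/2 = 5!/2 = 120/2 = 60

60
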